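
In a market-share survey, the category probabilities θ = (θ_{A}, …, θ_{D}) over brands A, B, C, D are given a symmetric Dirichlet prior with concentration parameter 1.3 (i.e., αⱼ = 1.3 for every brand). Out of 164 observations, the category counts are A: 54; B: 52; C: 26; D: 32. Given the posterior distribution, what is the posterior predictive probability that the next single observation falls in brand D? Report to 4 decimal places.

The Dirichlet prior is conjugate to the Multinomial likelihood: each posterior αⱼ = prior αⱼ + observed count nⱼ.
Posterior concentration: (55.3, 53.3, 27.3, 33.3), total = 169.2.
P(next = D | data) = α_{D}/Σα = 0.1968.

0.1968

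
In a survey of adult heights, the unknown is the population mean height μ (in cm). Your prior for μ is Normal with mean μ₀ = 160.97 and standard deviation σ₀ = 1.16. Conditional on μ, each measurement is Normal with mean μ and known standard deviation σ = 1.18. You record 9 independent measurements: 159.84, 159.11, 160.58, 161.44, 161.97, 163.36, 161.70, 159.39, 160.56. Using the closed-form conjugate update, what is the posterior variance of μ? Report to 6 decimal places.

0.138757

For Normal data with known variance σ², a Normal(μ₀, σ₀²) prior on μ is conjugate. Posterior precision = 1/σ₀² + n/σ²; posterior mean is the precision-weighted average of μ₀ and x̄.
σ₀² = 1.16² = 1.3456, σ² = 1.18² = 1.3924; σ² + n·σ₀² = 1.3924 + 9·1.3456 = 13.5028.
Posterior precision = 1/σ₀² + n/σ² = 1/1.3456 + 9/1.3924 = (σ² + n·σ₀²)/(σ₀²σ²) = 13.5028/(1.3456·1.3924); posterior variance σₙ² = σ₀²σ²/(σ² + n·σ₀²) = 1.3456·1.3924/13.5028 = 0.138757.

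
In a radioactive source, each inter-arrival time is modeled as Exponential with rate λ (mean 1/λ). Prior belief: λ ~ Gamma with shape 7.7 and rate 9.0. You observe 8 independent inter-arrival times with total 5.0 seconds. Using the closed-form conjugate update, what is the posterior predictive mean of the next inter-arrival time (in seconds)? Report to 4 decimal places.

0.9524

With a Gamma(shape α, rate β) prior on the exponential rate λ, the posterior after n observations with total T = Σxᵢ is Gamma(α+n, β+T).
Posterior: Gamma(7.7+8, 9.0+5.0) = Gamma(15.7, 14.0).
The predictive distribution for the next observation is Lomax; its mean is β/(α−1) = 14.0/14.7 = 0.9524.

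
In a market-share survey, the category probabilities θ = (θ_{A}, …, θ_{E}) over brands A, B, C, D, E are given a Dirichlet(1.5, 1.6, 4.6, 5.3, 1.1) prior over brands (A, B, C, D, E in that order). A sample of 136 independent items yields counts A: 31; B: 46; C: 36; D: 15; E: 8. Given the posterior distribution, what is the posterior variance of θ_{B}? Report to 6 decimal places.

The Dirichlet prior is conjugate to the Multinomial likelihood: each posterior αⱼ = prior αⱼ + observed count nⱼ.
Posterior concentration: (32.5, 47.6, 40.6, 20.3, 9.1), total = 150.1.
Var[θ_j] = α_j(Σα−α_j)/((Σα)²(Σα+1)) = 47.6·102.5/(150.1²·151.1) = 0.001433.

0.001433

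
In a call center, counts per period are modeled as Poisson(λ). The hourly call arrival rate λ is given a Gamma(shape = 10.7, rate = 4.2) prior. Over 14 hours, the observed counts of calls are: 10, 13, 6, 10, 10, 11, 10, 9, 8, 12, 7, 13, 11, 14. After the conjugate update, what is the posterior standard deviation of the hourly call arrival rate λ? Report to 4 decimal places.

With a Gamma(shape α, rate β) prior, the Poisson likelihood is conjugate: the posterior is Gamma(α + ΣXᵢ, β + n).
Sum of counts S = 144 over n = 14 hours.
Posterior: Gamma(α+S, β+n) = Gamma(10.7+144, 4.2+14) = Gamma(154.7, 18.2).
SD = √α/β = √154.7/18.2 = 0.6834.

0.6834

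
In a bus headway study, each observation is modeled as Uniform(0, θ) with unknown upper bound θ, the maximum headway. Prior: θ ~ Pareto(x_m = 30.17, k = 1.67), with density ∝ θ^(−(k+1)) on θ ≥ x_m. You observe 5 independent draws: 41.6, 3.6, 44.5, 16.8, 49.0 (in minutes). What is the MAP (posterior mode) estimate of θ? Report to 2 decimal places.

A Pareto(scale x_m, shape k) prior on the upper bound θ of Uniform(0, θ) is conjugate: posterior is Pareto(max(x_m, max xᵢ), k + n).
Sample maximum = 49.0; prior scale x_m = 30.17 → posterior scale = max = 49.00.
Posterior shape = 1.67 + 5 = 6.67.
The Pareto density is decreasing on [x_m, ∞), so the mode is x_m = 49.00.

49.00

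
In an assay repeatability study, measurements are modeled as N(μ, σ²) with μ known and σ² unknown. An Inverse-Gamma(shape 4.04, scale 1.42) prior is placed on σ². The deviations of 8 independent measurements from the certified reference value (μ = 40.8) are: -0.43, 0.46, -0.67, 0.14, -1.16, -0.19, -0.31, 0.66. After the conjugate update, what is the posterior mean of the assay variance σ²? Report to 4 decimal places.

0.3990

With known mean μ and an Inverse-Gamma(α, β) prior on σ², the Normal likelihood is conjugate: posterior is Inv-Gamma(α + n/2, β + Σ(xᵢ−μ)²/2).
Σ(xᵢ−μ)² = (-0.43)² + (0.46)² + (-0.67)² + (0.14)² + (-1.16)² + (-0.19)² + (-0.31)² + (0.66)² = 2.7784.
Posterior: Inv-Gamma(4.04 + 8/2, 1.42 + 2.7784/2) = Inv-Gamma(8.04, 2.80920).
E[σ²|data] = β/(α−1) = 2.80920/7.04 = 0.3990.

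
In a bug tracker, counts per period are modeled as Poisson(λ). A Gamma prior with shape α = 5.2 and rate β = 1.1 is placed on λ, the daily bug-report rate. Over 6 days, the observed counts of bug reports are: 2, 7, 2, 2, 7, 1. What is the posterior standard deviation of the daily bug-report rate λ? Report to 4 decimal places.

0.7209

With a Gamma(shape α, rate β) prior, the Poisson likelihood is conjugate: the posterior is Gamma(α + ΣXᵢ, β + n).
Sum of counts S = 21 over n = 6 days.
Posterior: Gamma(α+S, β+n) = Gamma(5.2+21, 1.1+6) = Gamma(26.2, 7.1).
SD = √α/β = √26.2/7.1 = 0.7209.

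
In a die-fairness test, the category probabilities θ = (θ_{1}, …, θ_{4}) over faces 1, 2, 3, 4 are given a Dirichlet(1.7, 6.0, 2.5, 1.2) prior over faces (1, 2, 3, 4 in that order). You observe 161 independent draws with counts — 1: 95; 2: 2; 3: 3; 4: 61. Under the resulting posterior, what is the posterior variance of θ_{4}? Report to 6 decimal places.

The Dirichlet prior is conjugate to the Multinomial likelihood: each posterior αⱼ = prior αⱼ + observed count nⱼ.
Posterior concentration: (96.7, 8.0, 5.5, 62.2), total = 172.4.
Var[θ_j] = α_j(Σα−α_j)/((Σα)²(Σα+1)) = 62.2·110.2/(172.4²·173.4) = 0.001330.

0.001330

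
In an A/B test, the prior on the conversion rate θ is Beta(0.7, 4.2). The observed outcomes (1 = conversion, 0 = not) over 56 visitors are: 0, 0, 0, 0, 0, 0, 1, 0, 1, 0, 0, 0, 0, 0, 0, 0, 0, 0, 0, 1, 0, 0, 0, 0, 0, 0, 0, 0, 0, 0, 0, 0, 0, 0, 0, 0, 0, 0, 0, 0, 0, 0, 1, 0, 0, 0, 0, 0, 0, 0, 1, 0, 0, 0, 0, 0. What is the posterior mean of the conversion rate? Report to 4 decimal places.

The Beta prior is conjugate to a Binomial/Bernoulli likelihood; the update adds successes to α and failures to β.
Posterior: Beta(α+k, β+n−k) = Beta(0.7+5, 4.2+51) = Beta(5.7, 55.2).
Posterior mean = α/(α+β) = 5.7/60.9 = 0.0936.

0.0936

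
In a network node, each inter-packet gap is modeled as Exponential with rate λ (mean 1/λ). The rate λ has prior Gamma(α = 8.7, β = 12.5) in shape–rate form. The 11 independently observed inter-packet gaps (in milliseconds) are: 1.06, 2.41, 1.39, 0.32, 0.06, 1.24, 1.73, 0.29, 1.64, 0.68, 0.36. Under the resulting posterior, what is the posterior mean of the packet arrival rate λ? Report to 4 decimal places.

With a Gamma(shape α, rate β) prior on the exponential rate λ, the posterior after n observations with total T = Σxᵢ is Gamma(α+n, β+T).
Sum of observations T = 11.18 milliseconds; n = 11.
Posterior: Gamma(8.7+11, 12.5+11.18) = Gamma(19.7, 23.68).
Posterior mean of λ = α/β = 19.7/23.68 = 0.8319.

0.8319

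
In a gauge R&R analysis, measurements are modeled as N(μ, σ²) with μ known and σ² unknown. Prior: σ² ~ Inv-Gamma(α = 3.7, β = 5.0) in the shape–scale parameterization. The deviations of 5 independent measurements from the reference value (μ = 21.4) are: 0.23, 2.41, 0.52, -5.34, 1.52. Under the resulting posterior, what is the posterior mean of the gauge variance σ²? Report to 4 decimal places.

4.5151

With known mean μ and an Inverse-Gamma(α, β) prior on σ², the Normal likelihood is conjugate: posterior is Inv-Gamma(α + n/2, β + Σ(xᵢ−μ)²/2).
Σ(xᵢ−μ)² = (0.23)² + (2.41)² + (0.52)² + (-5.34)² + (1.52)² = 36.9574.
Posterior: Inv-Gamma(3.7 + 5/2, 5.0 + 36.9574/2) = Inv-Gamma(6.20, 23.47870).
E[σ²|data] = β/(α−1) = 23.47870/5.20 = 4.5151.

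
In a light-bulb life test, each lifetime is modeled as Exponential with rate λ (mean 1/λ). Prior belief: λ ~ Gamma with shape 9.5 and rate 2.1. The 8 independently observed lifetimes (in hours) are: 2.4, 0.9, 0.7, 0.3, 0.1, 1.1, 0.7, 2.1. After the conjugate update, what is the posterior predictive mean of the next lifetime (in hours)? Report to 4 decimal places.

0.6303

With a Gamma(shape α, rate β) prior on the exponential rate λ, the posterior after n observations with total T = Σxᵢ is Gamma(α+n, β+T).
Sum of observations T = 8.3 hours; n = 8.
Posterior: Gamma(9.5+8, 2.1+8.3) = Gamma(17.5, 10.4).
The predictive distribution for the next observation is Lomax; its mean is β/(α−1) = 10.4/16.5 = 0.6303.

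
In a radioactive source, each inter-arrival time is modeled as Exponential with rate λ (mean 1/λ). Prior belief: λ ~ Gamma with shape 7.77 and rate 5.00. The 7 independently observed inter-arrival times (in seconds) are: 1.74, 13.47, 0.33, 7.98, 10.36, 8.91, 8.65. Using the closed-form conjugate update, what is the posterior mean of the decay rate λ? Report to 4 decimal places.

With a Gamma(shape α, rate β) prior on the exponential rate λ, the posterior after n observations with total T = Σxᵢ is Gamma(α+n, β+T).
Sum of observations T = 51.44 seconds; n = 7.
Posterior: Gamma(7.77+7, 5.00+51.44) = Gamma(14.77, 56.44).
Posterior mean of λ = α/β = 14.77/56.44 = 0.2617.

0.2617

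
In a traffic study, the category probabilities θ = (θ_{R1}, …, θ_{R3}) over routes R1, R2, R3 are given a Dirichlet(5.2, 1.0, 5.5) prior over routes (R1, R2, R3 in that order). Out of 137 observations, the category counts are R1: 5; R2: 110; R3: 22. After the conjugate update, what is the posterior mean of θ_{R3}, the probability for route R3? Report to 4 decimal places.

0.1849

The Dirichlet prior is conjugate to the Multinomial likelihood: each posterior αⱼ = prior αⱼ + observed count nⱼ.
Posterior concentration: (10.2, 111.0, 27.5), total = 148.7.
E[θ_{R3}|data] = α_{R3}/Σα = 27.5/148.7 = 0.1849.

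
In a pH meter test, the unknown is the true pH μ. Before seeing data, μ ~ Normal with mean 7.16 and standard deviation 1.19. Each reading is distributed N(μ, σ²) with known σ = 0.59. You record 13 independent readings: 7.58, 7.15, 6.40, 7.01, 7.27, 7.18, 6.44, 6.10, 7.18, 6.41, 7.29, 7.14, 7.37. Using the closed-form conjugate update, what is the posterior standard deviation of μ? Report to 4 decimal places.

0.1621

For Normal data with known variance σ², a Normal(μ₀, σ₀²) prior on μ is conjugate. Posterior precision = 1/σ₀² + n/σ²; posterior mean is the precision-weighted average of μ₀ and x̄.
σ₀² = 1.19² = 1.4161, σ² = 0.59² = 0.3481; σ² + n·σ₀² = 0.3481 + 13·1.4161 = 18.7574.
Posterior precision = 1/σ₀² + n/σ² = 1/1.4161 + 13/0.3481 = (σ² + n·σ₀²)/(σ₀²σ²) = 18.7574/(1.4161·0.3481); posterior variance σₙ² = σ₀²σ²/(σ² + n·σ₀²) = 1.4161·0.3481/18.7574 = 0.026280.
Posterior SD = √σₙ² = √(1.4161·0.3481/18.7574) = 0.1621.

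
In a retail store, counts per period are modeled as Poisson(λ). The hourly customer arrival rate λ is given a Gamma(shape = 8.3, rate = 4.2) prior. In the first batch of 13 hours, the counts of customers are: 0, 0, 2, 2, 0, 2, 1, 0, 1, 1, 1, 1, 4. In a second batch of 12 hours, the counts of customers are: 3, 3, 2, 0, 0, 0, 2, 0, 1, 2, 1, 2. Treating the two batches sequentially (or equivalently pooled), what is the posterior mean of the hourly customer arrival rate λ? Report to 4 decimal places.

1.3459

With a Gamma(shape α, rate β) prior, the Poisson likelihood is conjugate: the posterior is Gamma(α + ΣXᵢ, β + n).
Batch 1: sum of counts S = 15 over n = 13 hours.
After batch 1: Gamma(α+S, β+n) = Gamma(8.3+15, 4.2+13) = Gamma(23.3, 17.2).
Batch 2: sum of counts S = 16 over n = 12 hours.
After batch 2: Gamma(α+S, β+n) = Gamma(23.3+16, 17.2+12) = Gamma(39.3, 29.2).
Posterior mean = α/β = 39.3/29.2 = 1.3459.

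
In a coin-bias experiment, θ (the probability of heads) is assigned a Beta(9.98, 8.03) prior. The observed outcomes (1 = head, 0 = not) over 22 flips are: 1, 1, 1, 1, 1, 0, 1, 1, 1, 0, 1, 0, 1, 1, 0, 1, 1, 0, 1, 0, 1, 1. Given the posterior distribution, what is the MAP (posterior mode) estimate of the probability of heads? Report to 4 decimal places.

0.6572

The Beta prior is conjugate to a Binomial/Bernoulli likelihood; the update adds successes to α and failures to β.
Posterior: Beta(α+k, β+n−k) = Beta(9.98+16, 8.03+6) = Beta(25.98, 14.03).
Mode of Beta(a,b) for a,b>1 is (a−1)/(a+b−2) = 24.98/38.01 = 0.6572.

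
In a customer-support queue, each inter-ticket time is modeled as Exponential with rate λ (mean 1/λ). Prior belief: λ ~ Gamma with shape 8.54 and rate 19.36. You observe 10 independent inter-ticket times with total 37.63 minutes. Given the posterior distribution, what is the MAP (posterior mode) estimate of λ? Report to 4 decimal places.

With a Gamma(shape α, rate β) prior on the exponential rate λ, the posterior after n observations with total T = Σxᵢ is Gamma(α+n, β+T).
Posterior: Gamma(8.54+10, 19.36+37.63) = Gamma(18.54, 56.99).
Mode = (α−1)/β = 0.3078.

0.3078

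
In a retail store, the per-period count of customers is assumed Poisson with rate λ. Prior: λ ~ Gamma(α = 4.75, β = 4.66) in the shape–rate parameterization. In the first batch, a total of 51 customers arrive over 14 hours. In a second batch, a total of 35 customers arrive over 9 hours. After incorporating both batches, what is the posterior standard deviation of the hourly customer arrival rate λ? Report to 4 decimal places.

With a Gamma(shape α, rate β) prior, the Poisson likelihood is conjugate: the posterior is Gamma(α + ΣXᵢ, β + n).
After batch 1: Gamma(α+S, β+n) = Gamma(4.75+51, 4.66+14) = Gamma(55.75, 18.66).
After batch 2: Gamma(α+S, β+n) = Gamma(55.75+35, 18.66+9) = Gamma(90.75, 27.66).
SD = √α/β = √90.75/27.66 = 0.3444.

0.3444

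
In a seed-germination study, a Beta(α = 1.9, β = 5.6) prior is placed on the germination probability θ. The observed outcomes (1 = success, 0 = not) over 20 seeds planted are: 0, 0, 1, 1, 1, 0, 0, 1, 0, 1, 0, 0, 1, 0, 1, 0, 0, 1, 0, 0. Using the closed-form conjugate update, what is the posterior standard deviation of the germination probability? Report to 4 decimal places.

0.0899

The Beta prior is conjugate to a Binomial/Bernoulli likelihood; the update adds successes to α and failures to β.
Posterior: Beta(α+k, β+n−k) = Beta(1.9+8, 5.6+12) = Beta(9.9, 17.6).
Var = αβ/((α+β)²(α+β+1)) = 9.9·17.6/(27.5²·28.5) = 0.00808421; SD = √0.00808421 = 0.0899.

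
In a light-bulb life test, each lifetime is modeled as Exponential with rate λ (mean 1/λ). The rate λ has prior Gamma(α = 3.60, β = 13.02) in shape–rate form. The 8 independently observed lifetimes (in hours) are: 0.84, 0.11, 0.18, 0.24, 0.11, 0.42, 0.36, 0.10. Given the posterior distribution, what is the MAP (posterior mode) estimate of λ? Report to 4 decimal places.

0.6892

With a Gamma(shape α, rate β) prior on the exponential rate λ, the posterior after n observations with total T = Σxᵢ is Gamma(α+n, β+T).
Sum of observations T = 2.36 hours; n = 8.
Posterior: Gamma(3.60+8, 13.02+2.36) = Gamma(11.60, 15.38).
Mode = (α−1)/β = 0.6892.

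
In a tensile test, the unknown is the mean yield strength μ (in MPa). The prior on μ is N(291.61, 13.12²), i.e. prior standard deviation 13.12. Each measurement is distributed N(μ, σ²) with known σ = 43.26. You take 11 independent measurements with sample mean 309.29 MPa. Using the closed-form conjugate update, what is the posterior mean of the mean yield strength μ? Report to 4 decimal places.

For Normal data with known variance σ², a Normal(μ₀, σ₀²) prior on μ is conjugate. Posterior precision = 1/σ₀² + n/σ²; posterior mean is the precision-weighted average of μ₀ and x̄.
n·x̄ = 11·309.29 = 3402.19.
σ₀² = 13.12² = 172.1344, σ² = 43.26² = 1871.4276; σ² + n·σ₀² = 1871.4276 + 11·172.1344 = 3764.906.
Posterior mean = (μ₀/σ₀² + n·x̄/σ²)/(1/σ₀² + n/σ²) = (σ²·μ₀ + σ₀²·n·x̄)/(σ² + n·σ₀²) = (1871.4276·291.61 + 172.1344·3402.19)/3764.906 = 1131360.936772/3764.906 = 300.5018.

300.5018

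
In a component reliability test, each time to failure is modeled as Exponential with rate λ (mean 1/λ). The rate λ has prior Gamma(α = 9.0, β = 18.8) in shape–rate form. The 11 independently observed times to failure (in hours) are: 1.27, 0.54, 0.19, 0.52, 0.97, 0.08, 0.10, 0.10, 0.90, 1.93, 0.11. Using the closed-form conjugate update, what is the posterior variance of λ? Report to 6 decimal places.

With a Gamma(shape α, rate β) prior on the exponential rate λ, the posterior after n observations with total T = Σxᵢ is Gamma(α+n, β+T).
Sum of observations T = 6.71 hours; n = 11.
Posterior: Gamma(9.0+11, 18.8+6.71) = Gamma(20.0, 25.51).
Var = α/β² = 0.030733.

0.030733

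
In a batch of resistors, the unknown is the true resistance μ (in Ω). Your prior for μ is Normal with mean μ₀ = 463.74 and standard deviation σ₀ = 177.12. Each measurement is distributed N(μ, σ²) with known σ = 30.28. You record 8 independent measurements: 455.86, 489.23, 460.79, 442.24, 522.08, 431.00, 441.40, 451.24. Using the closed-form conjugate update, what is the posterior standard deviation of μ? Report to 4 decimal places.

10.6861

For Normal data with known variance σ², a Normal(μ₀, σ₀²) prior on μ is conjugate. Posterior precision = 1/σ₀² + n/σ²; posterior mean is the precision-weighted average of μ₀ and x̄.
σ₀² = 177.12² = 31371.4944, σ² = 30.28² = 916.8784; σ² + n·σ₀² = 916.8784 + 8·31371.4944 = 251888.8336.
Posterior precision = 1/σ₀² + n/σ² = 1/31371.4944 + 8/916.8784 = (σ² + n·σ₀²)/(σ₀²σ²) = 251888.8336/(31371.4944·916.8784); posterior variance σₙ² = σ₀²σ²/(σ² + n·σ₀²) = 31371.4944·916.8784/251888.8336 = 114.192619.
Posterior SD = √σₙ² = √(31371.4944·916.8784/251888.8336) = 10.6861.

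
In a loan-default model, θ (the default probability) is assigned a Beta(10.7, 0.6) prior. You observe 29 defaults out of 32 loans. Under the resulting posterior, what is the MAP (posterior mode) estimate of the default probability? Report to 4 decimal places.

0.9370

The Beta prior is conjugate to a Binomial/Bernoulli likelihood; the update adds successes to α and failures to β.
Posterior: Beta(α+k, β+n−k) = Beta(10.7+29, 0.6+3) = Beta(39.7, 3.6).
Mode of Beta(a,b) for a,b>1 is (a−1)/(a+b−2) = 38.7/41.3 = 0.9370.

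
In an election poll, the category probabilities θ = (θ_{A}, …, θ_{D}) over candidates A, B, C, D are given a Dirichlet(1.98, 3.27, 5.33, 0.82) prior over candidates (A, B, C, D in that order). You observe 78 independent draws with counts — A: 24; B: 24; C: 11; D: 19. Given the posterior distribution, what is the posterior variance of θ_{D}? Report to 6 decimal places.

The Dirichlet prior is conjugate to the Multinomial likelihood: each posterior αⱼ = prior αⱼ + observed count nⱼ.
Posterior concentration: (25.98, 27.27, 16.33, 19.82), total = 89.40.
Var[θ_j] = α_j(Σα−α_j)/((Σα)²(Σα+1)) = 19.82·69.58/(89.40²·90.40) = 0.001909.

0.001909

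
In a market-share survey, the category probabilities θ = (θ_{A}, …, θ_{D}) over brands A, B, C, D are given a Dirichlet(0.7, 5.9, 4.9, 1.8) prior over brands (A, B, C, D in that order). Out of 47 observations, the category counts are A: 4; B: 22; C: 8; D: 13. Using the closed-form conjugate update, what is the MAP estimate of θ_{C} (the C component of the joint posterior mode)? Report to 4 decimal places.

0.2114

The Dirichlet prior is conjugate to the Multinomial likelihood: each posterior αⱼ = prior αⱼ + observed count nⱼ.
Posterior concentration: (4.7, 27.9, 12.9, 14.8), total = 60.3.
Joint mode component: (α_{C}−1)/(Σα−K) = 11.9/56.3 = 0.2114.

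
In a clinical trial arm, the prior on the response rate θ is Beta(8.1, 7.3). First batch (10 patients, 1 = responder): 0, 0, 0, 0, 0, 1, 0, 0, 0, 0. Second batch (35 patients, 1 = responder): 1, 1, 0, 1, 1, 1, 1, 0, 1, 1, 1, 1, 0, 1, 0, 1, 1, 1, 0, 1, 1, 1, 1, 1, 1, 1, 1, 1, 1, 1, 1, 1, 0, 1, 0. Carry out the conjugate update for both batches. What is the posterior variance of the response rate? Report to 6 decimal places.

0.003859

The Beta prior is conjugate to a Binomial/Bernoulli likelihood; the update adds successes to α and failures to β.
After batch 1: Beta(8.1+1, 7.3+9) = Beta(9.1, 16.3).
After batch 2: Beta(9.1+28, 16.3+7) = Beta(37.1, 23.3).
Var = αβ/((α+β)²(α+β+1)) = 37.1·23.3/(60.4²·61.4) = 0.003859.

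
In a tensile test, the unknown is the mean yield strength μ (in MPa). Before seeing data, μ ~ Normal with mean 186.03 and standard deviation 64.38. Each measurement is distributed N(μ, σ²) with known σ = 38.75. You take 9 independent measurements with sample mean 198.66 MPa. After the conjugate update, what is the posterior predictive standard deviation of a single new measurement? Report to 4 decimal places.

40.7670

For Normal data with known variance σ², a Normal(μ₀, σ₀²) prior on μ is conjugate. Posterior precision = 1/σ₀² + n/σ²; posterior mean is the precision-weighted average of μ₀ and x̄.
σ₀² = 64.38² = 4144.7844, σ² = 38.75² = 1501.5625; σ² + n·σ₀² = 1501.5625 + 9·4144.7844 = 38804.6221.
Posterior precision = 1/σ₀² + n/σ² = 1/4144.7844 + 9/1501.5625 = (σ² + n·σ₀²)/(σ₀²σ²) = 38804.6221/(4144.7844·1501.5625); posterior variance σₙ² = σ₀²σ²/(σ² + n·σ₀²) = 4144.7844·1501.5625/38804.6221 = 160.384317.
Predictive variance for one new observation = σₙ² + σ² = 4144.7844·1501.5625/38804.6221 + 1501.5625 = σ²·(σ₀² + 38804.6221)/38804.6221 = 1501.5625·42949.4065/38804.6221 = 1661.946817; SD = √(1501.5625·42949.4065/38804.6221) = 40.7670.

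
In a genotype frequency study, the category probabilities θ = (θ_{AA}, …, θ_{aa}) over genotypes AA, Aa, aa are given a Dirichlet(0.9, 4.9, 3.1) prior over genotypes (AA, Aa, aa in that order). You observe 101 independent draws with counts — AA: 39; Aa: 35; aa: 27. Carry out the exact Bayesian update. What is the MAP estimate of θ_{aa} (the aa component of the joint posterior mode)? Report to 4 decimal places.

The Dirichlet prior is conjugate to the Multinomial likelihood: each posterior αⱼ = prior αⱼ + observed count nⱼ.
Posterior concentration: (39.9, 39.9, 30.1), total = 109.9.
Joint mode component: (α_{aa}−1)/(Σα−K) = 29.1/106.9 = 0.2722.

0.2722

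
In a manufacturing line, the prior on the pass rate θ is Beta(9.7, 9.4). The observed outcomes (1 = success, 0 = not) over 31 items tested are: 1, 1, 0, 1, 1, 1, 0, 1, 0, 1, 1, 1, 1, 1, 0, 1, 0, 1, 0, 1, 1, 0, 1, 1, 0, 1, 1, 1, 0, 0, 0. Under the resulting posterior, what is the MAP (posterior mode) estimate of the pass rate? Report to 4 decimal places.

The Beta prior is conjugate to a Binomial/Bernoulli likelihood; the update adds successes to α and failures to β.
Posterior: Beta(α+k, β+n−k) = Beta(9.7+20, 9.4+11) = Beta(29.7, 20.4).
Mode of Beta(a,b) for a,b>1 is (a−1)/(a+b−2) = 28.7/48.1 = 0.5967.

0.5967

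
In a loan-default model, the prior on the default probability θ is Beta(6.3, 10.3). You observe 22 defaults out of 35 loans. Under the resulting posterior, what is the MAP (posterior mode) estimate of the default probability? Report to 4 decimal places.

The Beta prior is conjugate to a Binomial/Bernoulli likelihood; the update adds successes to α and failures to β.
Posterior: Beta(α+k, β+n−k) = Beta(6.3+22, 10.3+13) = Beta(28.3, 23.3).
Mode of Beta(a,b) for a,b>1 is (a−1)/(a+b−2) = 27.3/49.6 = 0.5504.

0.5504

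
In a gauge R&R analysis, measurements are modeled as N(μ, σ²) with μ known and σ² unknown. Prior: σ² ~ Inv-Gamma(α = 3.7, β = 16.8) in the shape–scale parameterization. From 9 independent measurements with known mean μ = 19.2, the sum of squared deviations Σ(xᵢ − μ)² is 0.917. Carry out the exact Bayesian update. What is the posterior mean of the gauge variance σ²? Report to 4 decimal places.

2.3970

With known mean μ and an Inverse-Gamma(α, β) prior on σ², the Normal likelihood is conjugate: posterior is Inv-Gamma(α + n/2, β + Σ(xᵢ−μ)²/2).
Posterior: Inv-Gamma(3.7 + 9/2, 16.8 + 0.917/2) = Inv-Gamma(8.20, 17.2585).
E[σ²|data] = β/(α−1) = 17.2585/7.20 = 2.3970.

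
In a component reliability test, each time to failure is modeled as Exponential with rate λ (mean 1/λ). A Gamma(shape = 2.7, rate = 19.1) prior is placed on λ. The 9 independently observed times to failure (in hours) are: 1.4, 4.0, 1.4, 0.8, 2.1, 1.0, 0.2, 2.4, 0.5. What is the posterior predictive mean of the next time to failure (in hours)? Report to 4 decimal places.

With a Gamma(shape α, rate β) prior on the exponential rate λ, the posterior after n observations with total T = Σxᵢ is Gamma(α+n, β+T).
Sum of observations T = 13.8 hours; n = 9.
Posterior: Gamma(2.7+9, 19.1+13.8) = Gamma(11.7, 32.9).
The predictive distribution for the next observation is Lomax; its mean is β/(α−1) = 32.9/10.7 = 3.0748.

3.0748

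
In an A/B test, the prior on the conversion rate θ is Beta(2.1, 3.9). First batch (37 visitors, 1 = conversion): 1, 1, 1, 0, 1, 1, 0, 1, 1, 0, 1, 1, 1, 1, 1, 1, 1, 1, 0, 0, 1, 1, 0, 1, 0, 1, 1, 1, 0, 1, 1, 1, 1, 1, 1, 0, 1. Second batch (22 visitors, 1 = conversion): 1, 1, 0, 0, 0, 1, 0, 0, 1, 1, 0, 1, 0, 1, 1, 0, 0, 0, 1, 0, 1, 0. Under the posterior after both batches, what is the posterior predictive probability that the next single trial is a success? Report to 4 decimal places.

0.6169

The Beta prior is conjugate to a Binomial/Bernoulli likelihood; the update adds successes to α and failures to β.
After batch 1: Beta(2.1+28, 3.9+9) = Beta(30.1, 12.9).
After batch 2: Beta(30.1+10, 12.9+12) = Beta(40.1, 24.9).
For a single future Bernoulli trial, P(success | data) = α/(α+β) = 0.6169.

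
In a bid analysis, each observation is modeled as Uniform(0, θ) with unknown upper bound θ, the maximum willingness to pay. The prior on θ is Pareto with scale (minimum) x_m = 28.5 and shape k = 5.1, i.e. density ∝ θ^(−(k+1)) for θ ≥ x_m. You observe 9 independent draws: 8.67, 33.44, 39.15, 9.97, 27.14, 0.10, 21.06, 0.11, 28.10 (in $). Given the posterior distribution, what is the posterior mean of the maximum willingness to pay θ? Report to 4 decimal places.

A Pareto(scale x_m, shape k) prior on the upper bound θ of Uniform(0, θ) is conjugate: posterior is Pareto(max(x_m, max xᵢ), k + n).
Sample maximum = 39.15; prior scale x_m = 28.5 → posterior scale = max = 39.15.
Posterior shape = 5.1 + 9 = 14.1.
E[θ|data] = k·x_m/(k−1) = 14.1·39.15/13.1 = 42.1385.

42.1385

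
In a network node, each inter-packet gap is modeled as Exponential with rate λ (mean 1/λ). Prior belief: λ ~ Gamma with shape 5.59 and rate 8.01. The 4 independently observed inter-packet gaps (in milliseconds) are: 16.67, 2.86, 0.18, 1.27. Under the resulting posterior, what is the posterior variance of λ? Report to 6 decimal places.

0.011411

With a Gamma(shape α, rate β) prior on the exponential rate λ, the posterior after n observations with total T = Σxᵢ is Gamma(α+n, β+T).
Sum of observations T = 20.98 milliseconds; n = 4.
Posterior: Gamma(5.59+4, 8.01+20.98) = Gamma(9.59, 28.99).
Var = α/β² = 0.011411.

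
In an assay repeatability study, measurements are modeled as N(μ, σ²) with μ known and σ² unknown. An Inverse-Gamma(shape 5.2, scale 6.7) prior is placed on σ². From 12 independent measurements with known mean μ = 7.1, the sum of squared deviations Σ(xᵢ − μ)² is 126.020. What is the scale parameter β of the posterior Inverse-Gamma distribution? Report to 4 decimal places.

With known mean μ and an Inverse-Gamma(α, β) prior on σ², the Normal likelihood is conjugate: posterior is Inv-Gamma(α + n/2, β + Σ(xᵢ−μ)²/2).
Posterior: Inv-Gamma(5.2 + 12/2, 6.7 + 126.020/2) = Inv-Gamma(11.20, 69.7100).
Posterior β = 69.7100.

69.7100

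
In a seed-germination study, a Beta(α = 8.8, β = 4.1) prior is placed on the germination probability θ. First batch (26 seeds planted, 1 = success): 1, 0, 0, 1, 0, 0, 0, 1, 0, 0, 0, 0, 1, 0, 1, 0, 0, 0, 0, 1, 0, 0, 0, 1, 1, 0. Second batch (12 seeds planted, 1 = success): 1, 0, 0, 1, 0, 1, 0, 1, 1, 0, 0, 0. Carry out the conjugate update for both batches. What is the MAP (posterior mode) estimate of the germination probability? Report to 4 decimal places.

0.4254

The Beta prior is conjugate to a Binomial/Bernoulli likelihood; the update adds successes to α and failures to β.
After batch 1: Beta(8.8+8, 4.1+18) = Beta(16.8, 22.1).
After batch 2: Beta(16.8+5, 22.1+7) = Beta(21.8, 29.1).
Mode of Beta(a,b) for a,b>1 is (a−1)/(a+b−2) = 20.8/48.9 = 0.4254.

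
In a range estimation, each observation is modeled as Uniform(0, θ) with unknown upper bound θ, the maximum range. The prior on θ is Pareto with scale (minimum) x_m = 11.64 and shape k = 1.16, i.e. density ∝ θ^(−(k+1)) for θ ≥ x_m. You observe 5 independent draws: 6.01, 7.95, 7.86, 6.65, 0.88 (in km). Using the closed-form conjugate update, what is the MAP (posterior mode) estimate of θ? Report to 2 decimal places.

11.64

A Pareto(scale x_m, shape k) prior on the upper bound θ of Uniform(0, θ) is conjugate: posterior is Pareto(max(x_m, max xᵢ), k + n).
Sample maximum = 7.95; prior scale x_m = 11.64 → posterior scale = max = 11.64.
Posterior shape = 1.16 + 5 = 6.16.
The Pareto density is decreasing on [x_m, ∞), so the mode is x_m = 11.64.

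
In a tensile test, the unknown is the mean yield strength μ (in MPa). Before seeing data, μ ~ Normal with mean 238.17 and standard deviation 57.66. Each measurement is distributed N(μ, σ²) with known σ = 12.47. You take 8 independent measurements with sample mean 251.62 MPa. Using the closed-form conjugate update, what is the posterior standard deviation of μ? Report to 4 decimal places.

For Normal data with known variance σ², a Normal(μ₀, σ₀²) prior on μ is conjugate. Posterior precision = 1/σ₀² + n/σ²; posterior mean is the precision-weighted average of μ₀ and x̄.
σ₀² = 57.66² = 3324.6756, σ² = 12.47² = 155.5009; σ² + n·σ₀² = 155.5009 + 8·3324.6756 = 26752.9057.
Posterior precision = 1/σ₀² + n/σ² = 1/3324.6756 + 8/155.5009 = (σ² + n·σ₀²)/(σ₀²σ²) = 26752.9057/(3324.6756·155.5009); posterior variance σₙ² = σ₀²σ²/(σ² + n·σ₀²) = 3324.6756·155.5009/26752.9057 = 19.324632.
Posterior SD = √σₙ² = √(3324.6756·155.5009/26752.9057) = 4.3960.

4.3960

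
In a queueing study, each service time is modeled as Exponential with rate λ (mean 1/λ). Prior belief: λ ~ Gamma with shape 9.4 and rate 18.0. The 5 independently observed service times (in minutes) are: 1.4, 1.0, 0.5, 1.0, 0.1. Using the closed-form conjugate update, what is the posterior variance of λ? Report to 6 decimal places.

With a Gamma(shape α, rate β) prior on the exponential rate λ, the posterior after n observations with total T = Σxᵢ is Gamma(α+n, β+T).
Sum of observations T = 4.0 minutes; n = 5.
Posterior: Gamma(9.4+5, 18.0+4.0) = Gamma(14.4, 22.0).
Var = α/β² = 0.029752.

0.029752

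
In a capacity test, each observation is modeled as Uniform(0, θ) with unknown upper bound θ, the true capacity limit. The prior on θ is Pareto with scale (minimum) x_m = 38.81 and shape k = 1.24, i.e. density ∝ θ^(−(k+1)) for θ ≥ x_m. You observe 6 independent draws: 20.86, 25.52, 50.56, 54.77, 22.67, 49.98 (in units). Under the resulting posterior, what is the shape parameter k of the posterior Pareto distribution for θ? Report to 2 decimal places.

7.24

A Pareto(scale x_m, shape k) prior on the upper bound θ of Uniform(0, θ) is conjugate: posterior is Pareto(max(x_m, max xᵢ), k + n).
Sample maximum = 54.77; prior scale x_m = 38.81 → posterior scale = max = 54.77.
Posterior shape = 1.24 + 6 = 7.24.
Posterior shape k = 7.24.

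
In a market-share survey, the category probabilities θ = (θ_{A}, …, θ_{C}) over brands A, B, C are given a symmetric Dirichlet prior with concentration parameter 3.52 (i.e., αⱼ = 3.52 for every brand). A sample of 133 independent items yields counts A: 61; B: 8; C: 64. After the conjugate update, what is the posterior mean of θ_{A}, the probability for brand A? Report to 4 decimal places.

The Dirichlet prior is conjugate to the Multinomial likelihood: each posterior αⱼ = prior αⱼ + observed count nⱼ.
Posterior concentration: (64.52, 11.52, 67.52), total = 143.56.
E[θ_{A}|data] = α_{A}/Σα = 64.52/143.56 = 0.4494.

0.4494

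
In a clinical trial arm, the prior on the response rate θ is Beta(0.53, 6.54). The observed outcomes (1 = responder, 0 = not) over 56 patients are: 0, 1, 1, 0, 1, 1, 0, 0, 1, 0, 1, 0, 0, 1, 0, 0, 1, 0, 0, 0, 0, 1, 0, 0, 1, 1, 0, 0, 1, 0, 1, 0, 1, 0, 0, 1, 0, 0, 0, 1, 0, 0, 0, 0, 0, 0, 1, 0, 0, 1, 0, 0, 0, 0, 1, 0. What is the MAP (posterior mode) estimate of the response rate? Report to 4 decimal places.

0.3034

The Beta prior is conjugate to a Binomial/Bernoulli likelihood; the update adds successes to α and failures to β.
Posterior: Beta(α+k, β+n−k) = Beta(0.53+19, 6.54+37) = Beta(19.53, 43.54).
Mode of Beta(a,b) for a,b>1 is (a−1)/(a+b−2) = 18.53/61.07 = 0.3034.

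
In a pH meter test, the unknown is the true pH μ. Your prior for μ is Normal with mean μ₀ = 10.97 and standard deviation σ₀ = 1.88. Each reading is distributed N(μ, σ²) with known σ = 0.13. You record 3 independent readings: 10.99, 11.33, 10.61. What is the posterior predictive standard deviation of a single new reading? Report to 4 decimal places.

0.1501

For Normal data with known variance σ², a Normal(μ₀, σ₀²) prior on μ is conjugate. Posterior precision = 1/σ₀² + n/σ²; posterior mean is the precision-weighted average of μ₀ and x̄.
σ₀² = 1.88² = 3.5344, σ² = 0.13² = 0.0169; σ² + n·σ₀² = 0.0169 + 3·3.5344 = 10.6201.
Posterior precision = 1/σ₀² + n/σ² = 1/3.5344 + 3/0.0169 = (σ² + n·σ₀²)/(σ₀²σ²) = 10.6201/(3.5344·0.0169); posterior variance σₙ² = σ₀²σ²/(σ² + n·σ₀²) = 3.5344·0.0169/10.6201 = 0.005624.
Predictive variance for one new observation = σₙ² + σ² = 3.5344·0.0169/10.6201 + 0.0169 = σ²·(σ₀² + 10.6201)/10.6201 = 0.0169·14.1545/10.6201 = 0.022524; SD = √(0.0169·14.1545/10.6201) = 0.1501.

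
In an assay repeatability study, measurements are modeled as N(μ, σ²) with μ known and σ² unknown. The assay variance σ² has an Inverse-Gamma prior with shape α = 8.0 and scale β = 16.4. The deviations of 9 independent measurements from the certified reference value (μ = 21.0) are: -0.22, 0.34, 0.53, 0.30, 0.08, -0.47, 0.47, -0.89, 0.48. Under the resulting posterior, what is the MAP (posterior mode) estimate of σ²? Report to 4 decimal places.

1.2891

With known mean μ and an Inverse-Gamma(α, β) prior on σ², the Normal likelihood is conjugate: posterior is Inv-Gamma(α + n/2, β + Σ(xᵢ−μ)²/2).
Σ(xᵢ−μ)² = (-0.22)² + (0.34)² + (0.53)² + (0.30)² + (0.08)² + (-0.47)² + (0.47)² + (-0.89)² + (0.48)² = 2.0056.
Posterior: Inv-Gamma(8.0 + 9/2, 16.4 + 2.0056/2) = Inv-Gamma(12.50, 17.40280).
Mode = β/(α+1) = 17.40280/13.50 = 1.2891.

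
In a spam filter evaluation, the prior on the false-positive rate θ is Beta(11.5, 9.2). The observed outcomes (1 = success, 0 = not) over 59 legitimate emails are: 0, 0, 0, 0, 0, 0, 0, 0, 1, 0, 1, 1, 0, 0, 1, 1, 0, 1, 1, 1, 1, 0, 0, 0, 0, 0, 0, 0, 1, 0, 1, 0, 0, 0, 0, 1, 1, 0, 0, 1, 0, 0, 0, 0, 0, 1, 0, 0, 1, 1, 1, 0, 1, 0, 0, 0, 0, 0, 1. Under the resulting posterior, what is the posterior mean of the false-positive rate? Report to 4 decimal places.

The Beta prior is conjugate to a Binomial/Bernoulli likelihood; the update adds successes to α and failures to β.
Posterior: Beta(α+k, β+n−k) = Beta(11.5+20, 9.2+39) = Beta(31.5, 48.2).
Posterior mean = α/(α+β) = 31.5/79.7 = 0.3952.

0.3952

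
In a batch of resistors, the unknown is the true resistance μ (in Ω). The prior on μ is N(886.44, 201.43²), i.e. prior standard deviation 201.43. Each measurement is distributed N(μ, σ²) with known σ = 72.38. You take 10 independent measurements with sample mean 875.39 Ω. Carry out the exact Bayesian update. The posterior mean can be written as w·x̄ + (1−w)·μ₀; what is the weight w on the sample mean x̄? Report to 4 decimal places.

For Normal data with known variance σ², a Normal(μ₀, σ₀²) prior on μ is conjugate. Posterior precision = 1/σ₀² + n/σ²; posterior mean is the precision-weighted average of μ₀ and x̄.
σ₀² = 201.43² = 40574.0449, σ² = 72.38² = 5238.8644. Prior precision 1/σ₀² = 1/40574.0449; data precision n/σ² = 10/5238.8644.
w = (n/σ²)/(1/σ₀² + n/σ²) = n·σ₀²/(σ² + n·σ₀²) = 10·40574.0449/(5238.8644 + 10·40574.0449) = 405740.449/410979.3134 = 0.9873.

0.9873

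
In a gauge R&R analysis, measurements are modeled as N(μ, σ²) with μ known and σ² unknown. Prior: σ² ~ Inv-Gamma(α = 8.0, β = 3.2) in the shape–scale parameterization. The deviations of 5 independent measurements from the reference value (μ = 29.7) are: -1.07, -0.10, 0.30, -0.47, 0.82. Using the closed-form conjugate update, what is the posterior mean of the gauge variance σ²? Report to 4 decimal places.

0.4494

With known mean μ and an Inverse-Gamma(α, β) prior on σ², the Normal likelihood is conjugate: posterior is Inv-Gamma(α + n/2, β + Σ(xᵢ−μ)²/2).
Σ(xᵢ−μ)² = (-1.07)² + (-0.10)² + (0.30)² + (-0.47)² + (0.82)² = 2.1382.
Posterior: Inv-Gamma(8.0 + 5/2, 3.2 + 2.1382/2) = Inv-Gamma(10.50, 4.26910).
E[σ²|data] = β/(α−1) = 4.26910/9.50 = 0.4494.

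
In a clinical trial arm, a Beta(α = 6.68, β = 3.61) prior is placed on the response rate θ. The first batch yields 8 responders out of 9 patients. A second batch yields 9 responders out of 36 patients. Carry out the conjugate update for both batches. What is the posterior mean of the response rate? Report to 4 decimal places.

The Beta prior is conjugate to a Binomial/Bernoulli likelihood; the update adds successes to α and failures to β.
After batch 1: Beta(6.68+8, 3.61+1) = Beta(14.68, 4.61).
After batch 2: Beta(14.68+9, 4.61+27) = Beta(23.68, 31.61).
Posterior mean = α/(α+β) = 23.68/55.29 = 0.4283.

0.4283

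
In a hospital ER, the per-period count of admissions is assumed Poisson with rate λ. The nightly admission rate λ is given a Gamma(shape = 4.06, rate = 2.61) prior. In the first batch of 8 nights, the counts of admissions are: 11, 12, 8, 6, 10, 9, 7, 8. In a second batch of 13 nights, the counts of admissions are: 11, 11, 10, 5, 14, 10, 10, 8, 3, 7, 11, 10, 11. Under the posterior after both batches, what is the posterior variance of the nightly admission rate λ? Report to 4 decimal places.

0.3517

With a Gamma(shape α, rate β) prior, the Poisson likelihood is conjugate: the posterior is Gamma(α + ΣXᵢ, β + n).
Batch 1: sum of counts S = 71 over n = 8 nights.
After batch 1: Gamma(α+S, β+n) = Gamma(4.06+71, 2.61+8) = Gamma(75.06, 10.61).
Batch 2: sum of counts S = 121 over n = 13 nights.
After batch 2: Gamma(α+S, β+n) = Gamma(75.06+121, 10.61+13) = Gamma(196.06, 23.61).
Var = α/β² = 196.06/23.61² = 0.3517.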